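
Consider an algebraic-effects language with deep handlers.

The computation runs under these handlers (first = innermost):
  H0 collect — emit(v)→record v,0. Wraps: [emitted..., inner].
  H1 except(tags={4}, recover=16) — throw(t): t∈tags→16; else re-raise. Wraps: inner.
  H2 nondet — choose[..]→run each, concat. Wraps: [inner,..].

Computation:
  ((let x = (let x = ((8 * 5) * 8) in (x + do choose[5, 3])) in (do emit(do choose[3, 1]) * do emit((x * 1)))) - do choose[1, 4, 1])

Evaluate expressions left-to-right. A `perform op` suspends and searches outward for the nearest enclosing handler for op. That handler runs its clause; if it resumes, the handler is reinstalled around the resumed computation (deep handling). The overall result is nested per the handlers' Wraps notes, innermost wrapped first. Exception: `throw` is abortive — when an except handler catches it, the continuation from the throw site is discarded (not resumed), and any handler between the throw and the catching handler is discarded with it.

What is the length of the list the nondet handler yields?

Working:
choose[5, 3] @ H2
  branch[0] choose=5:
    choose[3, 1] @ H2
      branch[0] choose=3:
        emit(3) @ H0 ⇒ out+=3
        emit(325) @ H0 ⇒ out+=325
        choose[1, 4, 1] @ H2
          branch[0] choose=1:
            H0 returns [3, 325, -1]
            H1 returns [3, 325, -1]
            H2 returns [[3, 325, -1]]
          branch[1] choose=4:
            H0 returns [3, 325, -4]
            H1 returns [3, 325, -4]
            H2 returns [[3, 325, -4]]
          branch[2] choose=1:
            H0 returns [3, 325, -1]
            H1 returns [3, 325, -1]
            H2 returns [[3, 325, -1]]
      branch[1] choose=1:
        emit(1) @ H0 ⇒ out+=1
        emit(325) @ H0 ⇒ out+=325
        choose[1, 4, 1] @ H2
          branch[0] choose=1:
            H0 returns [1, 325, -1]
            H1 returns [1, 325, -1]
            H2 returns [[1, 325, -1]]
          branch[1] choose=4:
            H0 returns [1, 325, -4]
            H1 returns [1, 325, -4]
            H2 returns [[1, 325, -4]]
          branch[2] choose=1:
            H0 returns [1, 325, -1]
            H1 returns [1, 325, -1]
            H2 returns [[1, 325, -1]]
  branch[1] choose=3:
    choose[3, 1] @ H2
      branch[0] choose=3:
        emit(3) @ H0 ⇒ out+=3
        emit(323) @ H0 ⇒ out+=323
        choose[1, 4, 1] @ H2
          branch[0] choose=1:
            H0 returns [3, 323, -1]
            H1 returns [3, 323, -1]
            H2 returns [[3, 323, -1]]
          branch[1] choose=4:
            H0 returns [3, 323, -4]
            H1 returns [3, 323, -4]
            H2 returns [[3, 323, -4]]
          branch[2] choose=1:
            H0 returns [3, 323, -1]
            H1 returns [3, 323, -1]
            H2 returns [[3, 323, -1]]
      branch[1] choose=1:
        emit(1) @ H0 ⇒ out+=1
        emit(323) @ H0 ⇒ out+=323
        choose[1, 4, 1] @ H2
          branch[0] choose=1:
            H0 returns [1, 323, -1]
            H1 returns [1, 323, -1]
            H2 returns [[1, 323, -1]]
          branch[1] choose=4:
            H0 returns [1, 323, -4]
            H1 returns [1, 323, -4]
            H2 returns [[1, 323, -4]]
          branch[2] choose=1:
            H0 returns [1, 323, -1]
            H1 returns [1, 323, -1]
            H2 returns [[1, 323, -1]]
= [[3, 325, -1], [3, 325, -4], [3, 325, -1], [1, 325, -1], [1, 325, -4], [1, 325, -1], [3, 323, -1], [3, 323, -4], [3, 323, -1], [1, 323, -1], [1, 323, -4], [1, 323, -1]]

Answer: 12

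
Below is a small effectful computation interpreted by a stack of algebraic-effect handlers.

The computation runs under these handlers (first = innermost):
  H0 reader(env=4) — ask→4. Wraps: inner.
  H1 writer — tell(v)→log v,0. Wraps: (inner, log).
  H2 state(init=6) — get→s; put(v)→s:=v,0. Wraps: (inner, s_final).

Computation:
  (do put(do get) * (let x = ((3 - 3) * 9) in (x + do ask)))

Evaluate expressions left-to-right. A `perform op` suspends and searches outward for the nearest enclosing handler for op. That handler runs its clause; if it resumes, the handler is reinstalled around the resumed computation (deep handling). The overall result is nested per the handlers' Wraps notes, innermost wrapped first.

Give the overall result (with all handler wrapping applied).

Working:
get @ H2 ⇒ 6
put(6) @ H2 ⇒ s:=6
ask @ H0 ⇒ 4
H0 returns 0
H1 returns (0, ())
H2 returns ((0, ()), 6)
= ((0, ()), 6)

Answer: ((0, ()), 6)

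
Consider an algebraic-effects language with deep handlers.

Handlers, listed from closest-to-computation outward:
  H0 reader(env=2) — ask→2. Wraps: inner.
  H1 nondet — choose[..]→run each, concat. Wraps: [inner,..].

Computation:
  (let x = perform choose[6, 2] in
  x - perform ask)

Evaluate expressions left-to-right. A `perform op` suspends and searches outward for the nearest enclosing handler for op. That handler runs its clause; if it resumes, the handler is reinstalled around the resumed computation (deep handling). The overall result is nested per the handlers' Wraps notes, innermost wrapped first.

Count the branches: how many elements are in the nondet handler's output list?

Step-by-step:
choose[6, 2] @ H1
  branch[0] choose=6:
    ask @ H0 ⇒ 2
    H0 returns 4
    H1 returns [4]
  branch[1] choose=2:
    ask @ H0 ⇒ 2
    H0 returns 0
    H1 returns [0]
= [4, 0]

Answer: 2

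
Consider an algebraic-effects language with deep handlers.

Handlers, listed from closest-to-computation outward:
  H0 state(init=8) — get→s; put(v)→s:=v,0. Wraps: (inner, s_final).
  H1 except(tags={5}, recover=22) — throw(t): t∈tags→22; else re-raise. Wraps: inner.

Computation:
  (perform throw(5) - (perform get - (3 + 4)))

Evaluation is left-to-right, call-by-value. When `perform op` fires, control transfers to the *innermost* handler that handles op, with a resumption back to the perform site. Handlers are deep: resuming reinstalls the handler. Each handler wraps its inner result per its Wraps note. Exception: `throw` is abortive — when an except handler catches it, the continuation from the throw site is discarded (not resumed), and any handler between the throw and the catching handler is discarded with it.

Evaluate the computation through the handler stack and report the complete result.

Evaluation trace:
throw(5) @ H1 caught ⇒ 22
= 22

Answer: 22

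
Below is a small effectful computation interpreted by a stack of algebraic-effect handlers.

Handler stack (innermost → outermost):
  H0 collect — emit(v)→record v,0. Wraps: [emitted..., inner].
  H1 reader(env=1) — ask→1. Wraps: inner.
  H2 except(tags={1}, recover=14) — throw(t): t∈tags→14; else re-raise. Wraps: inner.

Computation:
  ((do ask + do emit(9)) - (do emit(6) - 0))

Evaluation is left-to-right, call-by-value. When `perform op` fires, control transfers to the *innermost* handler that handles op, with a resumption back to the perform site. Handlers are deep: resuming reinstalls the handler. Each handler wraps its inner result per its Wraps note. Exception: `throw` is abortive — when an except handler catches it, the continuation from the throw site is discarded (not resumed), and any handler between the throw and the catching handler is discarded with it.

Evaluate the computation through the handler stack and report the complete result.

Answer: [9, 6, 1]

Step-by-step:
ask @ H1 ⇒ 1
emit(9) @ H0 ⇒ out+=9
emit(6) @ H0 ⇒ out+=6
H0 returns [9, 6, 1]
H1 returns [9, 6, 1]
H2 returns [9, 6, 1]
= [9, 6, 1]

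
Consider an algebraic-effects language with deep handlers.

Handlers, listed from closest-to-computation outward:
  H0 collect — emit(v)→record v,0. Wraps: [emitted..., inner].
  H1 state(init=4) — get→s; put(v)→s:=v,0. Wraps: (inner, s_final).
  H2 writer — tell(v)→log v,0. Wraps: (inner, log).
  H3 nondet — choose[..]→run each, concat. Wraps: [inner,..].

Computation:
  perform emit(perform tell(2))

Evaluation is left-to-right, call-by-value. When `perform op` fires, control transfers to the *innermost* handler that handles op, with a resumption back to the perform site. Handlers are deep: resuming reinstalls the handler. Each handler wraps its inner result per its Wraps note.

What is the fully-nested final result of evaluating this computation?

Evaluation trace:
tell(2) @ H2 ⇒ log+=2
emit(0) @ H0 ⇒ out+=0
H0 returns [0, 0]
H1 returns ([0, 0], 4)
H2 returns (([0, 0], 4), (2))
H3 returns [(([0, 0], 4), (2))]
= [(([0, 0], 4), (2))]

Answer: [(([0, 0], 4), (2))]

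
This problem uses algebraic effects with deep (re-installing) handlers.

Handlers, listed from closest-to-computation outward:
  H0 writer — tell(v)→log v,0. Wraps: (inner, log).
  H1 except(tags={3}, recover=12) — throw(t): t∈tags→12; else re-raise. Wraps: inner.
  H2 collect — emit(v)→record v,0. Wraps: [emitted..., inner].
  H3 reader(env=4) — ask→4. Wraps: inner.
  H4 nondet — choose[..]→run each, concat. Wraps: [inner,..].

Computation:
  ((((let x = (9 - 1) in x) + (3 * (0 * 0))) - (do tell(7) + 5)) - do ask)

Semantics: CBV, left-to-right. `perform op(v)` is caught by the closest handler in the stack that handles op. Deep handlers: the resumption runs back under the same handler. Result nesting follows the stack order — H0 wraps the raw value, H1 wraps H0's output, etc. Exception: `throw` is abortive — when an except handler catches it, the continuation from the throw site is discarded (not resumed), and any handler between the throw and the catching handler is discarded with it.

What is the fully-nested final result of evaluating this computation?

Answer: [[(-1, (7))]]

Evaluation trace:
tell(7) @ H0 ⇒ log+=7
ask @ H3 ⇒ 4
H0 returns (-1, (7))
H1 returns (-1, (7))
H2 returns [(-1, (7))]
H3 returns [(-1, (7))]
H4 returns [[(-1, (7))]]
= [[(-1, (7))]]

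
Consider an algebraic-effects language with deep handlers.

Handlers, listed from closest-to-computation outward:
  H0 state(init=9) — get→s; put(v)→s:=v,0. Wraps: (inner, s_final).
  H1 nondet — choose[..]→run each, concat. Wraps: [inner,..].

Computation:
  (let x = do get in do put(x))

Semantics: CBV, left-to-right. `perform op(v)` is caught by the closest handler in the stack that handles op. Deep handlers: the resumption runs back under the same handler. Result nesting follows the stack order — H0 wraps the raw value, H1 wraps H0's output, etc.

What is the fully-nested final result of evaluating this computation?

Step-by-step:
get @ H0 ⇒ 9
put(9) @ H0 ⇒ s:=9
H0 returns (0, 9)
H1 returns [(0, 9)]
= [(0, 9)]

Answer: [(0, 9)]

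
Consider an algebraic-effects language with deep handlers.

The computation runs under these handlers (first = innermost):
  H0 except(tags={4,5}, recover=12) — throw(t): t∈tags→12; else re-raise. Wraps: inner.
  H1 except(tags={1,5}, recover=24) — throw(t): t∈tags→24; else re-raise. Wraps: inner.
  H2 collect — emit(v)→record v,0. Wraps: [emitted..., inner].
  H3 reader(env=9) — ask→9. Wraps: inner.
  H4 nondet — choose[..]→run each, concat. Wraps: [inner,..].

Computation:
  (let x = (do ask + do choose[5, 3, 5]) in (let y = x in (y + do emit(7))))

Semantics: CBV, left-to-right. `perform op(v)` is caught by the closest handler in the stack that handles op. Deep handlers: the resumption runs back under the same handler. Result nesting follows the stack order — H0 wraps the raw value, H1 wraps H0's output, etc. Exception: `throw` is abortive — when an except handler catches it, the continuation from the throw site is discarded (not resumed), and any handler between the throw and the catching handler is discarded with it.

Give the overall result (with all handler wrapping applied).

Answer: [[7, 14], [7, 12], [7, 14]]

Evaluation trace:
ask @ H3 ⇒ 9
choose[5, 3, 5] @ H4
  branch[0] choose=5:
    emit(7) @ H2 ⇒ out+=7
    H0 returns 14
    H1 returns 14
    H2 returns [7, 14]
    H3 returns [7, 14]
    H4 returns [[7, 14]]
  branch[1] choose=3:
    emit(7) @ H2 ⇒ out+=7
    H0 returns 12
    H1 returns 12
    H2 returns [7, 12]
    H3 returns [7, 12]
    H4 returns [[7, 12]]
  branch[2] choose=5:
    emit(7) @ H2 ⇒ out+=7
    H0 returns 14
    H1 returns 14
    H2 returns [7, 14]
    H3 returns [7, 14]
    H4 returns [[7, 14]]
= [[7, 14], [7, 12], [7, 14]]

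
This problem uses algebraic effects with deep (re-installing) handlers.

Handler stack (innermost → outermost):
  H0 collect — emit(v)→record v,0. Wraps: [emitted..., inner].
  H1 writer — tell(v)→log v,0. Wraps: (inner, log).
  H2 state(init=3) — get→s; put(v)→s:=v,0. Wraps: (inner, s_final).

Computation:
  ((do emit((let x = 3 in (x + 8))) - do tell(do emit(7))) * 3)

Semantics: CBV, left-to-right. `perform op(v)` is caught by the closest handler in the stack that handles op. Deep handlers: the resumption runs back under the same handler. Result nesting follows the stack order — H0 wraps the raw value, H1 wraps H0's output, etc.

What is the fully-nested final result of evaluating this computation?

Step-by-step:
emit(11) @ H0 ⇒ out+=11
emit(7) @ H0 ⇒ out+=7
tell(0) @ H1 ⇒ log+=0
H0 returns [11, 7, 0]
H1 returns ([11, 7, 0], (0))
H2 returns (([11, 7, 0], (0)), 3)
= (([11, 7, 0], (0)), 3)

Answer: (([11, 7, 0], (0)), 3)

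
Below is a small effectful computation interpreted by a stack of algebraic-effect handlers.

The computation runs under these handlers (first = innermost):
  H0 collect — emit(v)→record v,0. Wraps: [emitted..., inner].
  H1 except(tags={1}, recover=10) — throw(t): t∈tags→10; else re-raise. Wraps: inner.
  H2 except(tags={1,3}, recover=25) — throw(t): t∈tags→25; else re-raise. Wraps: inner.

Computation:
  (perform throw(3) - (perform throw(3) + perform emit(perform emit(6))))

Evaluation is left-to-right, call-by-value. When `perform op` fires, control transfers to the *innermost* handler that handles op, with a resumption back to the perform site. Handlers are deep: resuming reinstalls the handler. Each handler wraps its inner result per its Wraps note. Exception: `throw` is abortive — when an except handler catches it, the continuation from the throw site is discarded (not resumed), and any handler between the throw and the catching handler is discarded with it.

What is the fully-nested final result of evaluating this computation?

Answer: 25

Working:
throw(3) @ H1 re-raised
throw(3) @ H2 caught ⇒ 25
= 25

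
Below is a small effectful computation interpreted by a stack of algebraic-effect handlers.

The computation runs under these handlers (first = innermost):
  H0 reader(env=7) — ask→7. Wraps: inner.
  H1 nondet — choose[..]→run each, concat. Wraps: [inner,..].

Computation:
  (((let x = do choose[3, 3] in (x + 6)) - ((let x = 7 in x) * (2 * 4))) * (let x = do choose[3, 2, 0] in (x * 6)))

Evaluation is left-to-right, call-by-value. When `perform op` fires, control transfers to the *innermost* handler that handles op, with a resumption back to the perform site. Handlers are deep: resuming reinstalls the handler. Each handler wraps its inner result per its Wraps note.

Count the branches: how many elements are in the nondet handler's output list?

Evaluation trace:
choose[3, 3] @ H1
  branch[0] choose=3:
    choose[3, 2, 0] @ H1
      branch[0] choose=3:
        H0 returns -846
        H1 returns [-846]
      branch[1] choose=2:
        H0 returns -564
        H1 returns [-564]
      branch[2] choose=0:
        H0 returns 0
        H1 returns [0]
  branch[1] choose=3:
    choose[3, 2, 0] @ H1
      branch[0] choose=3:
        H0 returns -846
        H1 returns [-846]
      branch[1] choose=2:
        H0 returns -564
        H1 returns [-564]
      branch[2] choose=0:
        H0 returns 0
        H1 returns [0]
= [-846, -564, 0, -846, -564, 0]

Answer: 6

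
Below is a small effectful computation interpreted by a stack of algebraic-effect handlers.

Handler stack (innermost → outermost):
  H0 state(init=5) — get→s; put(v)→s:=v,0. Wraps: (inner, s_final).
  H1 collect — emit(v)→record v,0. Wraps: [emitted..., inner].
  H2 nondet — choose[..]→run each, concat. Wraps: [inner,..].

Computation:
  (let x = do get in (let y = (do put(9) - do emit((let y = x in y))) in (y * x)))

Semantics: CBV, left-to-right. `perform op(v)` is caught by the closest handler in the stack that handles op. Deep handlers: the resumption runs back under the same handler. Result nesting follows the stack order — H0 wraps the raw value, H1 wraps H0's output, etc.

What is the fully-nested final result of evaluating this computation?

Answer: [[5, (0, 9)]]

Working:
get @ H0 ⇒ 5
put(9) @ H0 ⇒ s:=9
emit(5) @ H1 ⇒ out+=5
H0 returns (0, 9)
H1 returns [5, (0, 9)]
H2 returns [[5, (0, 9)]]
= [[5, (0, 9)]]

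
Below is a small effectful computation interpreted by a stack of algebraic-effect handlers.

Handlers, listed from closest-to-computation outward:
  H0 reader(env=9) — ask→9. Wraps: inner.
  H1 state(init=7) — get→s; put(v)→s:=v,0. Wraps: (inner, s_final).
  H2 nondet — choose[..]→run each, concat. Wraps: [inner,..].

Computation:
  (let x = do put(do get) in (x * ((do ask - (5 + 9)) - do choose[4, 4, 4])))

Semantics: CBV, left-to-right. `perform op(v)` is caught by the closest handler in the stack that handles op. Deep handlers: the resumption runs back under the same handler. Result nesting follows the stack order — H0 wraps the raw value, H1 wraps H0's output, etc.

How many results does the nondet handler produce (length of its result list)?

Evaluation trace:
get @ H1 ⇒ 7
put(7) @ H1 ⇒ s:=7
ask @ H0 ⇒ 9
choose[4, 4, 4] @ H2
  branch[0] choose=4:
    H0 returns 0
    H1 returns (0, 7)
    H2 returns [(0, 7)]
  branch[1] choose=4:
    H0 returns 0
    H1 returns (0, 7)
    H2 returns [(0, 7)]
  branch[2] choose=4:
    H0 returns 0
    H1 returns (0, 7)
    H2 returns [(0, 7)]
= [(0, 7), (0, 7), (0, 7)]

Answer: 3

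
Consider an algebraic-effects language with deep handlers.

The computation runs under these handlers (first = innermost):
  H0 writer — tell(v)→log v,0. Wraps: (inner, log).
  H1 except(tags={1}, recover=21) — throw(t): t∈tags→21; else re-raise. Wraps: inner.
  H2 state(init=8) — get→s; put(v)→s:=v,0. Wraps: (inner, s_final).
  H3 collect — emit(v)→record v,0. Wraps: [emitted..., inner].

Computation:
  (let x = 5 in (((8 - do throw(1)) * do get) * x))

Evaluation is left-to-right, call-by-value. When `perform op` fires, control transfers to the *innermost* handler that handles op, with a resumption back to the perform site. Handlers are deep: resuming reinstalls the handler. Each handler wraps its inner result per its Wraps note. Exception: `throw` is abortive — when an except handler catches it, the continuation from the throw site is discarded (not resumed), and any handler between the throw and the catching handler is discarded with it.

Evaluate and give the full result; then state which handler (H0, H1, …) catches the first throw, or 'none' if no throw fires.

Evaluation trace:
throw(1) @ H1 caught ⇒ 21
H2 returns (21, 8)
H3 returns [(21, 8)]
= [(21, 8)]

Answer: [(21, 8)] ; first throw caught by: H1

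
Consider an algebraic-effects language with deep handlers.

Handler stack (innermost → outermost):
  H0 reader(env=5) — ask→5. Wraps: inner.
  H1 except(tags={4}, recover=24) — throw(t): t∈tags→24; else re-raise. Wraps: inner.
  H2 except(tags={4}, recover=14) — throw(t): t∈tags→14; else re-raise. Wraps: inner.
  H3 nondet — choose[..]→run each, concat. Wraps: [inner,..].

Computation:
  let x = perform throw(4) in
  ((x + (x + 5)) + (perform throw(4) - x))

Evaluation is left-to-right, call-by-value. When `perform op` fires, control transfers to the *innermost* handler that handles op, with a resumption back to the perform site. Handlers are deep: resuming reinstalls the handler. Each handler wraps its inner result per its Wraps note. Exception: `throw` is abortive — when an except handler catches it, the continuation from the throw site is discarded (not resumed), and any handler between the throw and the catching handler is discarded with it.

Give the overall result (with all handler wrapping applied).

Answer: [24]

Step-by-step:
throw(4) @ H1 caught ⇒ 24
H2 returns 24
H3 returns [24]
= [24]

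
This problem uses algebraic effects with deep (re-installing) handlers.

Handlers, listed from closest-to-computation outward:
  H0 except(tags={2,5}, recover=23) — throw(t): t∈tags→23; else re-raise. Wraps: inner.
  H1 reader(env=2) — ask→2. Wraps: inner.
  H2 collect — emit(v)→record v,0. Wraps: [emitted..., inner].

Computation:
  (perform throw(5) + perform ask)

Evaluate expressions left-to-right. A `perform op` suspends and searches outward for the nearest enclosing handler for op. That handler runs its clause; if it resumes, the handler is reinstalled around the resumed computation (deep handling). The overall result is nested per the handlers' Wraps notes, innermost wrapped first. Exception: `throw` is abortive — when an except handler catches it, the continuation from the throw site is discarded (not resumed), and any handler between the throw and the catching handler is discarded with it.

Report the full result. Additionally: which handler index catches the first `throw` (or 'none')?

Answer: [23] ; first throw caught by: H0

Evaluation trace:
throw(5) @ H0 caught ⇒ 23
H1 returns 23
H2 returns [23]
= [23]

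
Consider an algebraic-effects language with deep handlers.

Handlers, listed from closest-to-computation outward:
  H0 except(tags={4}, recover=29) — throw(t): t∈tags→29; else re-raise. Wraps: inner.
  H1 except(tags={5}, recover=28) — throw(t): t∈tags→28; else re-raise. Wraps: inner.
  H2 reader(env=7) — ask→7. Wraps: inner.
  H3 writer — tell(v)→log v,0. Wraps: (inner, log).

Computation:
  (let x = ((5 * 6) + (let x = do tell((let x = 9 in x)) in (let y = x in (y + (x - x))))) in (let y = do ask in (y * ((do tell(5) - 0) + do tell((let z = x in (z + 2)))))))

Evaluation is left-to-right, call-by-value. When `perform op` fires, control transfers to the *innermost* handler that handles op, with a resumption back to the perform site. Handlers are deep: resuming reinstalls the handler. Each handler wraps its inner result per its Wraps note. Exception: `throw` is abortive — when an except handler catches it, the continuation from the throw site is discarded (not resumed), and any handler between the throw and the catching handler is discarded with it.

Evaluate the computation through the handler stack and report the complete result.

Working:
tell(9) @ H3 ⇒ log+=9
ask @ H2 ⇒ 7
tell(5) @ H3 ⇒ log+=5
tell(32) @ H3 ⇒ log+=32
H0 returns 0
H1 returns 0
H2 returns 0
H3 returns (0, (9, 5, 32))
= (0, (9, 5, 32))

Answer: (0, (9, 5, 32))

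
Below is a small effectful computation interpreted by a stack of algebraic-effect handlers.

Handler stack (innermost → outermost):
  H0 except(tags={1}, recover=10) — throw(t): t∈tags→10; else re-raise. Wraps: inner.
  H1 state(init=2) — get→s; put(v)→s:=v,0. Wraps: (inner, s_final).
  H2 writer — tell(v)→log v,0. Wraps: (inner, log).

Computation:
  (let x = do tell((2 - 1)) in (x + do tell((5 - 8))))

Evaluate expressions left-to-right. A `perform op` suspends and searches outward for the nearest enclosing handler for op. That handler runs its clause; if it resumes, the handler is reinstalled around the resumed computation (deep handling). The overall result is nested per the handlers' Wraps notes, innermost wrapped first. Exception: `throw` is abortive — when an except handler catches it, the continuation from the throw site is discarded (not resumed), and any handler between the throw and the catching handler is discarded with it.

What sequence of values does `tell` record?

Step-by-step:
tell(1) @ H2 ⇒ log+=1
tell(-3) @ H2 ⇒ log+=-3
H0 returns 0
H1 returns (0, 2)
H2 returns ((0, 2), (1, -3))
= ((0, 2), (1, -3))

Answer: (1, -3)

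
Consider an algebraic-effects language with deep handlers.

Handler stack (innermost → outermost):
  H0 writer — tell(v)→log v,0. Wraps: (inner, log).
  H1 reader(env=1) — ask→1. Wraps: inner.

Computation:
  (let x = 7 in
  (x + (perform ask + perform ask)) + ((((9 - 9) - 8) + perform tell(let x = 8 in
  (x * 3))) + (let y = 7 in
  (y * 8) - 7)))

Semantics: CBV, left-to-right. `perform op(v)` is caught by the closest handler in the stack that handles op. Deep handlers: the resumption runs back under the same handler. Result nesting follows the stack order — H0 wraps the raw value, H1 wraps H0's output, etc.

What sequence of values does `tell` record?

Answer: (24)

Step-by-step:
ask @ H1 ⇒ 1
ask @ H1 ⇒ 1
tell(24) @ H0 ⇒ log+=24
H0 returns (50, (24))
H1 returns (50, (24))
= (50, (24))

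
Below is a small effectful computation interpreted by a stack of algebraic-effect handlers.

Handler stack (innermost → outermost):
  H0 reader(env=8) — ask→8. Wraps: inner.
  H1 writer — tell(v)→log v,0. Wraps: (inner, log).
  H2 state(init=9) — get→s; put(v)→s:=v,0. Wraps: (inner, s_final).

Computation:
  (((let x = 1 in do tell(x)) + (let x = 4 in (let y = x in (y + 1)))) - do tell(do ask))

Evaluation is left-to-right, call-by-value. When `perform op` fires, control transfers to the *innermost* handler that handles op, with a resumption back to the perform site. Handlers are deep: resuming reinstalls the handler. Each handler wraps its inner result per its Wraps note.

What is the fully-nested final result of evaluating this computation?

Evaluation trace:
tell(1) @ H1 ⇒ log+=1
ask @ H0 ⇒ 8
tell(8) @ H1 ⇒ log+=8
H0 returns 5
H1 returns (5, (1, 8))
H2 returns ((5, (1, 8)), 9)
= ((5, (1, 8)), 9)

Answer: ((5, (1, 8)), 9)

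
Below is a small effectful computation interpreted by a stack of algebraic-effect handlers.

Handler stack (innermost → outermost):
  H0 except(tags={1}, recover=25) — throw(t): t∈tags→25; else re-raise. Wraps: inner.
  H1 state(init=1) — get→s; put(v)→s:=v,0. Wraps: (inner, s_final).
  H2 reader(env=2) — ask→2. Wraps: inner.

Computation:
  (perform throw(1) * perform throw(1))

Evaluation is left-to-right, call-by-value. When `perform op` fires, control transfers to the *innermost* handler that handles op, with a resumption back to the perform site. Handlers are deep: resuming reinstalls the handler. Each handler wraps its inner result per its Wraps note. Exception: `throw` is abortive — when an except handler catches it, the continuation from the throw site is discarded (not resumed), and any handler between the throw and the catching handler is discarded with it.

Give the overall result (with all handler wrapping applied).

Step-by-step:
throw(1) @ H0 caught ⇒ 25
H1 returns (25, 1)
H2 returns (25, 1)
= (25, 1)

Answer: (25, 1)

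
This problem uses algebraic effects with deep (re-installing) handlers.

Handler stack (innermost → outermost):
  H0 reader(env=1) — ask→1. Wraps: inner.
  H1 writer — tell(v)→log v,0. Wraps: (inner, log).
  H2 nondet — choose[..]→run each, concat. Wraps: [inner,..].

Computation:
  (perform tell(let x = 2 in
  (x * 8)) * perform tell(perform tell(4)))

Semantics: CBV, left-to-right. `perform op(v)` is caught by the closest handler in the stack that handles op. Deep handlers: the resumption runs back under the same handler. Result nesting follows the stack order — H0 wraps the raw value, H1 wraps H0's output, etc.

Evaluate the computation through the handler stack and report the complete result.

Answer: [(0, (16, 4, 0))]

Step-by-step:
tell(16) @ H1 ⇒ log+=16
tell(4) @ H1 ⇒ log+=4
tell(0) @ H1 ⇒ log+=0
H0 returns 0
H1 returns (0, (16, 4, 0))
H2 returns [(0, (16, 4, 0))]
= [(0, (16, 4, 0))]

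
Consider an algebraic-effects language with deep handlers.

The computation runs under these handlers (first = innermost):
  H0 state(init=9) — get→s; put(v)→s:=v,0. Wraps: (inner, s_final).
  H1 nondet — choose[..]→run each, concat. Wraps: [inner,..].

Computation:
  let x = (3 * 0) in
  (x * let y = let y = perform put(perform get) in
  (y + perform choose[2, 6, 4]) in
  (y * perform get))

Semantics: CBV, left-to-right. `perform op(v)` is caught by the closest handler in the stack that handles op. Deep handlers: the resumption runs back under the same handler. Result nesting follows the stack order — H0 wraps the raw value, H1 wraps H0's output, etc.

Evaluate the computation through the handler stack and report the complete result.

Answer: [(0, 9), (0, 9), (0, 9)]

Step-by-step:
get @ H0 ⇒ 9
put(9) @ H0 ⇒ s:=9
choose[2, 6, 4] @ H1
  branch[0] choose=2:
    get @ H0 ⇒ 9
    H0 returns (0, 9)
    H1 returns [(0, 9)]
  branch[1] choose=6:
    get @ H0 ⇒ 9
    H0 returns (0, 9)
    H1 returns [(0, 9)]
  branch[2] choose=4:
    get @ H0 ⇒ 9
    H0 returns (0, 9)
    H1 returns [(0, 9)]
= [(0, 9), (0, 9), (0, 9)]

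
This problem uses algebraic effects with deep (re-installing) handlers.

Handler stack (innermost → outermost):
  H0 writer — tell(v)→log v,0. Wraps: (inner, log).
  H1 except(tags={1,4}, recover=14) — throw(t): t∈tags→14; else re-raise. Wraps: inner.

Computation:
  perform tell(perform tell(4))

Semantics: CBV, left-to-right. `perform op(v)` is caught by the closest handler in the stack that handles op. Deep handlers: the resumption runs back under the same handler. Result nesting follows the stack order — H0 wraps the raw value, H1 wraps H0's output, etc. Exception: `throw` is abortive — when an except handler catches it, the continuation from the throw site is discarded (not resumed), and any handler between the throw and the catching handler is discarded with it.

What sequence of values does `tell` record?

Answer: (4, 0)

Working:
tell(4) @ H0 ⇒ log+=4
tell(0) @ H0 ⇒ log+=0
H0 returns (0, (4, 0))
H1 returns (0, (4, 0))
= (0, (4, 0))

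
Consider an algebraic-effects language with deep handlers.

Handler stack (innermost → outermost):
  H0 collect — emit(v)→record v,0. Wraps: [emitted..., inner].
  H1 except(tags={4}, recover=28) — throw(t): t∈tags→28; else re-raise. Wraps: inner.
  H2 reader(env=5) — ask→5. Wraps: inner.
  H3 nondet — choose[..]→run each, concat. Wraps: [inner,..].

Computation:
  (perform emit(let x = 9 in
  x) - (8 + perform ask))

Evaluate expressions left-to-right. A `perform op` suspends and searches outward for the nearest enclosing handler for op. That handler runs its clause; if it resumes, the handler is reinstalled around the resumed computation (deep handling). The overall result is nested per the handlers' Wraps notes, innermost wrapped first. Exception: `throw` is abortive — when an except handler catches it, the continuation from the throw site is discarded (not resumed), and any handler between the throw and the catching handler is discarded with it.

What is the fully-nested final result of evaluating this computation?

Answer: [[9, -13]]

Evaluation trace:
emit(9) @ H0 ⇒ out+=9
ask @ H2 ⇒ 5
H0 returns [9, -13]
H1 returns [9, -13]
H2 returns [9, -13]
H3 returns [[9, -13]]
= [[9, -13]]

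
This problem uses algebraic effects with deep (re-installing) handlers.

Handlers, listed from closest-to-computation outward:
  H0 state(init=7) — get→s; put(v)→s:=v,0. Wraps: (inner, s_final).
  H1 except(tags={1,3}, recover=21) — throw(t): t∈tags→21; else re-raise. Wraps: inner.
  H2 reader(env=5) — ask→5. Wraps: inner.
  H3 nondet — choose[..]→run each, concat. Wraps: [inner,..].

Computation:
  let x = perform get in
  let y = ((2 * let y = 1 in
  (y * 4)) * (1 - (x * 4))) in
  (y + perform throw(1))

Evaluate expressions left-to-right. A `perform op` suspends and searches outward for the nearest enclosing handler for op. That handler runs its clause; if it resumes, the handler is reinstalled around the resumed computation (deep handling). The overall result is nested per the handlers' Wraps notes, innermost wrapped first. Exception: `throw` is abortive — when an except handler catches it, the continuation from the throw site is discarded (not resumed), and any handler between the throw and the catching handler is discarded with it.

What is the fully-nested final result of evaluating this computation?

Answer: [21]

Working:
get @ H0 ⇒ 7
throw(1) @ H1 caught ⇒ 21
H2 returns 21
H3 returns [21]
= [21]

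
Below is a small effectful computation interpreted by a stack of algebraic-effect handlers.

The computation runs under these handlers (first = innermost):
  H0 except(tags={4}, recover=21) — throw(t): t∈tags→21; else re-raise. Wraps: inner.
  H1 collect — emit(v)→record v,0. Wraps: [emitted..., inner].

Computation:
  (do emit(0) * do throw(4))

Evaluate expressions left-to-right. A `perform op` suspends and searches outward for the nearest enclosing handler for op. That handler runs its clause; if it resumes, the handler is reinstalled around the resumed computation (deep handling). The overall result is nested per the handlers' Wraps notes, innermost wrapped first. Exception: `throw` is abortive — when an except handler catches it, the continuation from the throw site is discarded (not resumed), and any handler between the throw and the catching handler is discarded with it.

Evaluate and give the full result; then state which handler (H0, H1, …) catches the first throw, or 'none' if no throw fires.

Evaluation trace:
emit(0) @ H1 ⇒ out+=0
throw(4) @ H0 caught ⇒ 21
H1 returns [0, 21]
= [0, 21]

Answer: [0, 21] ; first throw caught by: H0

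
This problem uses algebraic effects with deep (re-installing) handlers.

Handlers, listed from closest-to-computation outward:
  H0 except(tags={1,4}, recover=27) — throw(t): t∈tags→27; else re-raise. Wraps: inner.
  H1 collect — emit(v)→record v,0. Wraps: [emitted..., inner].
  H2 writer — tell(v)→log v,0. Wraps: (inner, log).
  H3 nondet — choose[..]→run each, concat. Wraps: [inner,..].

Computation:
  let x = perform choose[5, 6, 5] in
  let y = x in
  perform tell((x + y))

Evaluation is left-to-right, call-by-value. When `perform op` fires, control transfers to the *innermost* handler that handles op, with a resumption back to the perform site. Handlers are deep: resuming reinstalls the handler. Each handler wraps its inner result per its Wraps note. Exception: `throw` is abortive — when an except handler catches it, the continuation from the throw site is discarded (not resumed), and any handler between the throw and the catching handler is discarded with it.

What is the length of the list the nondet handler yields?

Answer: 3

Working:
choose[5, 6, 5] @ H3
  branch[0] choose=5:
    tell(10) @ H2 ⇒ log+=10
    H0 returns 0
    H1 returns [0]
    H2 returns ([0], (10))
    H3 returns [([0], (10))]
  branch[1] choose=6:
    tell(12) @ H2 ⇒ log+=12
    H0 returns 0
    H1 returns [0]
    H2 returns ([0], (12))
    H3 returns [([0], (12))]
  branch[2] choose=5:
    tell(10) @ H2 ⇒ log+=10
    H0 returns 0
    H1 returns [0]
    H2 returns ([0], (10))
    H3 returns [([0], (10))]
= [([0], (10)), ([0], (12)), ([0], (10))]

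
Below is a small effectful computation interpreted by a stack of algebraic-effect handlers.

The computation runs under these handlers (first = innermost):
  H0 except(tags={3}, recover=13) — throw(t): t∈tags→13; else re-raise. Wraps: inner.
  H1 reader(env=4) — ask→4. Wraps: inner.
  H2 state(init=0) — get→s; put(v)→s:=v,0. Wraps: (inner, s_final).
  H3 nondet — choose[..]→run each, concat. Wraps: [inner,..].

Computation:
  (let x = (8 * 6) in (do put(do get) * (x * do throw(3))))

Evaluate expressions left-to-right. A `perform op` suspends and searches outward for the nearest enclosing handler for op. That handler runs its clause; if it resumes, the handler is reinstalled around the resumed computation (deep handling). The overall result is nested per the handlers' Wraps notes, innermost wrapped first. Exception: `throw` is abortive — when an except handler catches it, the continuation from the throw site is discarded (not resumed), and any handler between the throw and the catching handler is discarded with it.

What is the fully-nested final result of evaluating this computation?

Evaluation trace:
get @ H2 ⇒ 0
put(0) @ H2 ⇒ s:=0
throw(3) @ H0 caught ⇒ 13
H1 returns 13
H2 returns (13, 0)
H3 returns [(13, 0)]
= [(13, 0)]

Answer: [(13, 0)]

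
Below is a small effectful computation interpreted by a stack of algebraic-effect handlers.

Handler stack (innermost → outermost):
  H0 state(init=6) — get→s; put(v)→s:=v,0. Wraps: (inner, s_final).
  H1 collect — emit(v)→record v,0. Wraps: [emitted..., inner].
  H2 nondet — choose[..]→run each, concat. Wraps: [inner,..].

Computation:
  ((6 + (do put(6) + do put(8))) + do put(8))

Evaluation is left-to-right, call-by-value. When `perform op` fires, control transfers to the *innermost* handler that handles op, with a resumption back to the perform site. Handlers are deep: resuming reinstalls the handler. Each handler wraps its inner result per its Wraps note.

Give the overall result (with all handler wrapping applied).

Answer: [[(6, 8)]]

Step-by-step:
put(6) @ H0 ⇒ s:=6
put(8) @ H0 ⇒ s:=8
put(8) @ H0 ⇒ s:=8
H0 returns (6, 8)
H1 returns [(6, 8)]
H2 returns [[(6, 8)]]
= [[(6, 8)]]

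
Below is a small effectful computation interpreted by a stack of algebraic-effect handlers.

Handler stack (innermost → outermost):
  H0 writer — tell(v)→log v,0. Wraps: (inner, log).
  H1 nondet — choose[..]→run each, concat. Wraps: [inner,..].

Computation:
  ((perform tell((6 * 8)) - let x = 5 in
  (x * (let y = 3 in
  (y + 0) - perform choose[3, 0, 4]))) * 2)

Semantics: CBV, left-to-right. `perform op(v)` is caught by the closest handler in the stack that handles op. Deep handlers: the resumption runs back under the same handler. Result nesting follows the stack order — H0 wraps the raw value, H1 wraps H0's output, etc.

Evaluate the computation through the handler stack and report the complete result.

Answer: [(0, (48)), (-30, (48)), (10, (48))]

Working:
tell(48) @ H0 ⇒ log+=48
choose[3, 0, 4] @ H1
  branch[0] choose=3:
    H0 returns (0, (48))
    H1 returns [(0, (48))]
  branch[1] choose=0:
    H0 returns (-30, (48))
    H1 returns [(-30, (48))]
  branch[2] choose=4:
    H0 returns (10, (48))
    H1 returns [(10, (48))]
= [(0, (48)), (-30, (48)), (10, (48))]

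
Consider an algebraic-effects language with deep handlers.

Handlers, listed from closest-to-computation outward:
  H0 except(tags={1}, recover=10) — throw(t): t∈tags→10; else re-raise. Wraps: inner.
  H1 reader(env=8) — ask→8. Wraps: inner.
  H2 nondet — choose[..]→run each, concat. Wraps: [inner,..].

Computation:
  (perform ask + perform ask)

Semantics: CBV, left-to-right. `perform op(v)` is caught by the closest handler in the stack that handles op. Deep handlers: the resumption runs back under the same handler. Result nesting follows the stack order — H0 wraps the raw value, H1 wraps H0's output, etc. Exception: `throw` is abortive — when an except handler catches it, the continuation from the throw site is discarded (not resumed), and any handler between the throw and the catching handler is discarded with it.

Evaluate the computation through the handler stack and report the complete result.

Evaluation trace:
ask @ H1 ⇒ 8
ask @ H1 ⇒ 8
H0 returns 16
H1 returns 16
H2 returns [16]
= [16]

Answer: [16]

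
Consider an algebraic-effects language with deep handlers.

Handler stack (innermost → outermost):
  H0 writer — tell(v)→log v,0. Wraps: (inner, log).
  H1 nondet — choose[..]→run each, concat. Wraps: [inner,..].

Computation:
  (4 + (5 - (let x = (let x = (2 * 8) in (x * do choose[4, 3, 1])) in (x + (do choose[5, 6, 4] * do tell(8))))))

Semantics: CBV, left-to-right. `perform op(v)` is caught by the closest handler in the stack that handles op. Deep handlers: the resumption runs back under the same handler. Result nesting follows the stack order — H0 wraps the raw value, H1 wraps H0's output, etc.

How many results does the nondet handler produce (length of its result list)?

Evaluation trace:
choose[4, 3, 1] @ H1
  branch[0] choose=4:
    choose[5, 6, 4] @ H1
      branch[0] choose=5:
        tell(8) @ H0 ⇒ log+=8
        H0 returns (-55, (8))
        H1 returns [(-55, (8))]
      branch[1] choose=6:
        tell(8) @ H0 ⇒ log+=8
        H0 returns (-55, (8))
        H1 returns [(-55, (8))]
      branch[2] choose=4:
        tell(8) @ H0 ⇒ log+=8
        H0 returns (-55, (8))
        H1 returns [(-55, (8))]
  branch[1] choose=3:
    choose[5, 6, 4] @ H1
      branch[0] choose=5:
        tell(8) @ H0 ⇒ log+=8
        H0 returns (-39, (8))
        H1 returns [(-39, (8))]
      branch[1] choose=6:
        tell(8) @ H0 ⇒ log+=8
        H0 returns (-39, (8))
        H1 returns [(-39, (8))]
      branch[2] choose=4:
        tell(8) @ H0 ⇒ log+=8
        H0 returns (-39, (8))
        H1 returns [(-39, (8))]
  branch[2] choose=1:
    choose[5, 6, 4] @ H1
      branch[0] choose=5:
        tell(8) @ H0 ⇒ log+=8
        H0 returns (-7, (8))
        H1 returns [(-7, (8))]
      branch[1] choose=6:
        tell(8) @ H0 ⇒ log+=8
        H0 returns (-7, (8))
        H1 returns [(-7, (8))]
      branch[2] choose=4:
        tell(8) @ H0 ⇒ log+=8
        H0 returns (-7, (8))
        H1 returns [(-7, (8))]
= [(-55, (8)), (-55, (8)), (-55, (8)), (-39, (8)), (-39, (8)), (-39, (8)), (-7, (8)), (-7, (8)), (-7, (8))]

Answer: 9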